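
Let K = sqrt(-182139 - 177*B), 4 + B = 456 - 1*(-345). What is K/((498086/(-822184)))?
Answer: -165258984*I*sqrt(2)/249043 ≈ -938.44*I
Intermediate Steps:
B = 797 (B = -4 + (456 - 1*(-345)) = -4 + (456 + 345) = -4 + 801 = 797)
K = 402*I*sqrt(2) (K = sqrt(-182139 - 177*797) = sqrt(-182139 - 141069) = sqrt(-323208) = 402*I*sqrt(2) ≈ 568.51*I)
K/((498086/(-822184))) = (402*I*sqrt(2))/((498086/(-822184))) = (402*I*sqrt(2))/((498086*(-1/822184))) = (402*I*sqrt(2))/(-249043/411092) = (402*I*sqrt(2))*(-411092/249043) = -165258984*I*sqrt(2)/249043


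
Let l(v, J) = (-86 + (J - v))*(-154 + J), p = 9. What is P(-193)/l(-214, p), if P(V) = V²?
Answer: -37249/19865 ≈ -1.8751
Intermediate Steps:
l(v, J) = (-154 + J)*(-86 + J - v) (l(v, J) = (-86 + J - v)*(-154 + J) = (-154 + J)*(-86 + J - v))
P(-193)/l(-214, p) = (-193)²/(13244 + 9² - 240*9 + 154*(-214) - 1*9*(-214)) = 37249/(13244 + 81 - 2160 - 32956 + 1926) = 37249/(-19865) = 37249*(-1/19865) = -37249/19865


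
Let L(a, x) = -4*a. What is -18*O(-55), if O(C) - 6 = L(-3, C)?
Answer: -324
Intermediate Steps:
O(C) = 18 (O(C) = 6 - 4*(-3) = 6 + 12 = 18)
-18*O(-55) = -18*18 = -324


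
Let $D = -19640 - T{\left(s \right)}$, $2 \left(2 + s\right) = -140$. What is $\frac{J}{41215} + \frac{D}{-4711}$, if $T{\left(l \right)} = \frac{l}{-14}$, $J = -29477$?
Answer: $\frac{4695658911}{1359147055} \approx 3.4549$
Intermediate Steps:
$s = -72$ ($s = -2 + \frac{1}{2} \left(-140\right) = -2 - 70 = -72$)
$T{\left(l \right)} = - \frac{l}{14}$ ($T{\left(l \right)} = l \left(- \frac{1}{14}\right) = - \frac{l}{14}$)
$D = - \frac{137516}{7}$ ($D = -19640 - \left(- \frac{1}{14}\right) \left(-72\right) = -19640 - \frac{36}{7} = - \frac{137516}{7} \approx -19645.0$)
$\frac{J}{41215} + \frac{D}{-4711} = - \frac{29477}{41215} - \frac{137516}{7 \left(-4711\right)} = \left(-29477\right) \frac{1}{41215} - - \frac{137516}{32977} = - \frac{29477}{41215} + \frac{137516}{32977} = \frac{4695658911}{1359147055}$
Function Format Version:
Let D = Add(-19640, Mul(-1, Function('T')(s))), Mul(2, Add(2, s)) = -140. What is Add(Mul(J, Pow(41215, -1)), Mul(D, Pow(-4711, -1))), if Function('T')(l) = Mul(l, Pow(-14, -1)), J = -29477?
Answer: Rational(4695658911, 1359147055) ≈ 3.4549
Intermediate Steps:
s = -72 (s = Add(-2, Mul(Rational(1, 2), -140)) = Add(-2, -70) = -72)
Function('T')(l) = Mul(Rational(-1, 14), l) (Function('T')(l) = Mul(l, Rational(-1, 14)) = Mul(Rational(-1, 14), l))
D = Rational(-137516, 7) (D = Add(-19640, Mul(-1, Mul(Rational(-1, 14), -72))) = Add(-19640, Mul(-1, Rational(36, 7))) = Add(-19640, Rational(-36, 7)) = Rational(-137516, 7) ≈ -19645.)
Add(Mul(J, Pow(41215, -1)), Mul(D, Pow(-4711, -1))) = Add(Mul(-29477, Pow(41215, -1)), Mul(Rational(-137516, 7), Pow(-4711, -1))) = Add(Mul(-29477, Rational(1, 41215)), Mul(Rational(-137516, 7), Rational(-1, 4711))) = Add(Rational(-29477, 41215), Rational(137516, 32977)) = Rational(4695658911, 1359147055)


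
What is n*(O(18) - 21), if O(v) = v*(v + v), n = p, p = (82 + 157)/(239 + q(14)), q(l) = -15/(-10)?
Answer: 299706/481 ≈ 623.09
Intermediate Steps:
q(l) = 3/2 (q(l) = -15*(-⅒) = 3/2)
p = 478/481 (p = (82 + 157)/(239 + 3/2) = 239/(481/2) = 239*(2/481) = 478/481 ≈ 0.99376)
n = 478/481 ≈ 0.99376
O(v) = 2*v² (O(v) = v*(2*v) = 2*v²)
n*(O(18) - 21) = 478*(2*18² - 21)/481 = 478*(2*324 - 21)/481 = 478*(648 - 21)/481 = (478/481)*627 = 299706/481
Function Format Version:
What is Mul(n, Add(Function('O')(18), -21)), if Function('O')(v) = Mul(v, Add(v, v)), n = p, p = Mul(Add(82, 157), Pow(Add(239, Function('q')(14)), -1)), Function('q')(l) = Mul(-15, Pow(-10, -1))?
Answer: Rational(299706, 481) ≈ 623.09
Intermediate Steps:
Function('q')(l) = Rational(3, 2) (Function('q')(l) = Mul(-15, Rational(-1, 10)) = Rational(3, 2))
p = Rational(478, 481) (p = Mul(Add(82, 157), Pow(Add(239, Rational(3, 2)), -1)) = Mul(239, Pow(Rational(481, 2), -1)) = Mul(239, Rational(2, 481)) = Rational(478, 481) ≈ 0.99376)
n = Rational(478, 481) ≈ 0.99376
Function('O')(v) = Mul(2, Pow(v, 2)) (Function('O')(v) = Mul(v, Mul(2, v)) = Mul(2, Pow(v, 2)))
Mul(n, Add(Function('O')(18), -21)) = Mul(Rational(478, 481), Add(Mul(2, Pow(18, 2)), -21)) = Mul(Rational(478, 481), Add(Mul(2, 324), -21)) = Mul(Rational(478, 481), Add(648, -21)) = Mul(Rational(478, 481), 627) = Rational(299706, 481)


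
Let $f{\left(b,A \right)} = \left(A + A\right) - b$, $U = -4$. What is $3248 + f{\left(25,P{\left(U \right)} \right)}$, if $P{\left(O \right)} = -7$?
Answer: $3209$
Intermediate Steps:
$f{\left(b,A \right)} = - b + 2 A$ ($f{\left(b,A \right)} = 2 A - b = - b + 2 A$)
$3248 + f{\left(25,P{\left(U \right)} \right)} = 3248 + \left(\left(-1\right) 25 + 2 \left(-7\right)\right) = 3248 - 39 = 3209$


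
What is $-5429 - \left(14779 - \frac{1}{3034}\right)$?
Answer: $- \frac{61311071}{3034} \approx -20208.0$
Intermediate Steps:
$-5429 - \left(14779 - \frac{1}{3034}\right) = -5429 - \frac{44839485}{3034} = - \frac{61311071}{3034}$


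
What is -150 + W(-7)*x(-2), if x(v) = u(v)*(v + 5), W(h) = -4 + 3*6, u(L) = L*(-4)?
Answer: 186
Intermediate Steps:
u(L) = -4*L
W(h) = 14 (W(h) = -4 + 18 = 14)
x(v) = -4*v*(5 + v) (x(v) = (-4*v)*(v + 5) = (-4*v)*(5 + v) = -4*v*(5 + v))
-150 + W(-7)*x(-2) = -150 + 14*(-4*(-2)*(5 - 2)) = -150 + 14*(-4*(-2)*3) = -150 + 14*24 = -150 + 336 = 186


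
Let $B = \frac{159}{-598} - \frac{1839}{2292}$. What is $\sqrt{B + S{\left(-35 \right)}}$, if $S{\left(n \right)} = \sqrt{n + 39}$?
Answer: $\frac{\sqrt{12155479323}}{114218} \approx 0.96528$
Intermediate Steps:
$S{\left(n \right)} = \sqrt{39 + n}$
$B = - \frac{244025}{228436}$ ($B = 159 \left(- \frac{1}{598}\right) - \frac{613}{764} = - \frac{159}{598} - \frac{613}{764} = - \frac{244025}{228436} \approx -1.0682$)
$\sqrt{B + S{\left(-35 \right)}} = \sqrt{- \frac{244025}{228436} + \sqrt{39 - 35}} = \sqrt{- \frac{244025}{228436} + \sqrt{4}} = \sqrt{- \frac{244025}{228436} + 2} = \sqrt{\frac{212847}{228436}} = \frac{\sqrt{12155479323}}{114218}$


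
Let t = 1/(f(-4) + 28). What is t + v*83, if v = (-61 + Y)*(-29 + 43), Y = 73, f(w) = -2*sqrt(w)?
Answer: 2788807/200 + I/200 ≈ 13944.0 + 0.005*I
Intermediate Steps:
v = 168 (v = (-61 + 73)*(-29 + 43) = 12*14 = 168)
t = (28 + 4*I)/800 (t = 1/(-4*I + 28) = 1/(28 - 4*I) = (28 + 4*I)/800 ≈ 0.035 + 0.005*I)
t + v*83 = (7/200 + I/200) + 168*83 = (7/200 + I/200) + 13944 = 2788807/200 + I/200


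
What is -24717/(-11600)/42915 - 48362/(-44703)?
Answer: 8025461864017/7417926414000 ≈ 1.0819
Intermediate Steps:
-24717/(-11600)/42915 - 48362/(-44703) = -24717*(-1/11600)*(1/42915) - 48362*(-1/44703) = (24717/11600)*(1/42915) + 48362/44703 = 8239/165938000 + 48362/44703 = 8025461864017/7417926414000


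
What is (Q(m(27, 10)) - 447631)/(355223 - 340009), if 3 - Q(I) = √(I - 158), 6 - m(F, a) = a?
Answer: -223814/7607 - 9*I*√2/15214 ≈ -29.422 - 0.00083659*I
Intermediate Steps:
m(F, a) = 6 - a
Q(I) = 3 - √(-158 + I) (Q(I) = 3 - √(I - 158) = 3 - √(-158 + I))
(Q(m(27, 10)) - 447631)/(355223 - 340009) = ((3 - √(-158 + (6 - 1*10))) - 447631)/(355223 - 340009) = ((3 - √(-158 + (6 - 10))) - 447631)/15214 = ((3 - √(-158 - 4)) - 447631)*(1/15214) = ((3 - √(-162)) - 447631)*(1/15214) = ((3 - 9*I*√2) - 447631)*(1/15214) = (-447628 - 9*I*√2)*(1/15214) = -223814/7607 - 9*I*√2/15214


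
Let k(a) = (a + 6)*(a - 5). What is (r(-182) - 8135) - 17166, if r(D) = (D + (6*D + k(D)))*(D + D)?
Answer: -11541533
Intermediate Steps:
k(a) = (-5 + a)*(6 + a) (k(a) = (6 + a)*(-5 + a) = (-5 + a)*(6 + a))
r(D) = 2*D*(-30 + D**2 + 8*D) (r(D) = (D + (6*D + (-30 + D + D**2)))*(D + D) = (D + (-30 + D**2 + 7*D))*(2*D) = (-30 + D**2 + 8*D)*(2*D) = 2*D*(-30 + D**2 + 8*D))
(r(-182) - 8135) - 17166 = (2*(-182)*(-30 + (-182)**2 + 8*(-182)) - 8135) - 17166 = (2*(-182)*(-30 + 33124 - 1456) - 8135) - 17166 = (2*(-182)*31638 - 8135) - 17166 = (-11516232 - 8135) - 17166 = -11524367 - 17166 = -11541533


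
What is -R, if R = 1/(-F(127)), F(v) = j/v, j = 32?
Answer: 127/32 ≈ 3.9688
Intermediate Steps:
F(v) = 32/v
R = -127/32 (R = 1/(-32/127) = -127/32 ≈ -3.9688)
-R = -1*(-127/32) = 127/32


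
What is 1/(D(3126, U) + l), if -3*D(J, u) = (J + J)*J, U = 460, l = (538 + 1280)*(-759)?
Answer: -1/7894446 ≈ -1.2667e-7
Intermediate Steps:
l = -1379862 (l = 1818*(-759) = -1379862)
D(J, u) = -2*J**2/3 (D(J, u) = -(J + J)*J/3 = -2*J*J/3 = -2*J**2/3)
1/(D(3126, U) + l) = 1/(-2/3*3126**2 - 1379862) = 1/(-2/3*9771876 - 1379862) = 1/(-6514584 - 1379862) = 1/(-7894446) = -1/7894446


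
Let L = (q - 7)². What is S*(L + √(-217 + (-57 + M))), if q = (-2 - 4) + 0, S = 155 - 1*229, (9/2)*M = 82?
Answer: -12506 - 74*I*√2302/3 ≈ -12506.0 - 1183.5*I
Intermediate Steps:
M = 164/9 (M = (2/9)*82 = 164/9 ≈ 18.222)
S = -74 (S = 155 - 229 = -74)
q = -6 (q = -6 + 0 = -6)
L = 169 (L = (-6 - 7)² = (-13)² = 169)
S*(L + √(-217 + (-57 + M))) = -74*(169 + √(-217 + (-57 + 164/9))) = -74*(169 + √(-217 - 349/9)) = -74*(169 + √(-2302/9)) = -74*(169 + I*√2302/3) = -12506 - 74*I*√2302/3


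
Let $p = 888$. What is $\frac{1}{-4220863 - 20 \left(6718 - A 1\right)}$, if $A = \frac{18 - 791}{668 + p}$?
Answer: $- \frac{389}{1694185612} \approx -2.2961 \cdot 10^{-7}$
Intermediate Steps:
$A = - \frac{773}{1556}$ ($A = \frac{18 - 791}{668 + 888} = - \frac{773}{1556} \approx -0.49679$)
$\frac{1}{-4220863 - 20 \left(6718 - A 1\right)} = \frac{1}{-4220863 - 20 \left(6718 - \left(- \frac{773}{1556}\right) 1\right)} = \frac{1}{-4220863 - 20 \left(6718 - - \frac{773}{1556}\right)} = \frac{1}{-4220863 - 20 \left(6718 + \frac{773}{1556}\right)} = \frac{1}{-4220863 - \frac{52269905}{389}} = \frac{1}{- \frac{1694185612}{389}} = - \frac{389}{1694185612}$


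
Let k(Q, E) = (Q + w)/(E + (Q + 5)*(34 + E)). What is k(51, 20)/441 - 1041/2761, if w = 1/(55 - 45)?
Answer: -1996144967/5294824920 ≈ -0.37700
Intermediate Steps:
w = ⅒ (w = 1/10 = ⅒ ≈ 0.10000)
k(Q, E) = (⅒ + Q)/(E + (5 + Q)*(34 + E)) (k(Q, E) = (Q + ⅒)/(E + (Q + 5)*(34 + E)) = (⅒ + Q)/(E + (5 + Q)*(34 + E)))
k(51, 20)/441 - 1041/2761 = ((⅒ + 51)/(170 + 6*20 + 34*51 + 20*51))/441 - 1041/2761 = ((511/10)/(170 + 120 + 1734 + 1020))*(1/441) - 1041*1/2761 = ((511/10)/3044)*(1/441) - 1041/2761 = ((1/3044)*(511/10))*(1/441) - 1041/2761 = (511/30440)*(1/441) - 1041/2761 = 73/1917720 - 1041/2761 = -1996144967/5294824920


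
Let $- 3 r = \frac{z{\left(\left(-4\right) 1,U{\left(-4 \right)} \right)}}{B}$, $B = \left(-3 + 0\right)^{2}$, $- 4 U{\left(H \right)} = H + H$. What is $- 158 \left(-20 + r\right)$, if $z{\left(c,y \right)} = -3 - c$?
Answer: $\frac{85478}{27} \approx 3165.9$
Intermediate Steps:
$U{\left(H \right)} = - \frac{H}{2}$ ($U{\left(H \right)} = - \frac{H + H}{4} = - \frac{2 H}{4} = - \frac{H}{2}$)
$B = 9$ ($B = \left(-3\right)^{2} = 9$)
$r = - \frac{1}{27}$ ($r = - \frac{\left(-3 - \left(-4\right) 1\right) \frac{1}{9}}{3} = - \frac{\left(-3 - -4\right) \frac{1}{9}}{3} = - \frac{\left(-3 + 4\right) \frac{1}{9}}{3} = - \frac{1 \cdot \frac{1}{9}}{3} = \left(- \frac{1}{3}\right) \frac{1}{9} = - \frac{1}{27} \approx -0.037037$)
$- 158 \left(-20 + r\right) = - 158 \left(-20 - \frac{1}{27}\right) = \left(-158\right) \left(- \frac{541}{27}\right) = \frac{85478}{27}$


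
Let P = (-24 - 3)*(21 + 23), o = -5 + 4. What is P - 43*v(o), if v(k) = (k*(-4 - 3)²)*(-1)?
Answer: -3295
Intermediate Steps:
o = -1
v(k) = -49*k (v(k) = (k*(-7)²)*(-1) = (k*49)*(-1) = (49*k)*(-1) = -49*k)
P = -1188 (P = -27*44 = -1188)
P - 43*v(o) = -1188 - (-2107)*(-1) = -1188 - 43*49 = -1188 - 2107 = -3295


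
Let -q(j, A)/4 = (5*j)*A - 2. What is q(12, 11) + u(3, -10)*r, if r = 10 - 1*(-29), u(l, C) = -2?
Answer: -2710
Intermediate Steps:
r = 39 (r = 10 + 29 = 39)
q(j, A) = 8 - 20*A*j (q(j, A) = -4*((5*j)*A - 2) = -4*(5*A*j - 2) = -4*(-2 + 5*A*j) = 8 - 20*A*j)
q(12, 11) + u(3, -10)*r = (8 - 20*11*12) - 2*39 = (8 - 2640) - 78 = -2632 - 78 = -2710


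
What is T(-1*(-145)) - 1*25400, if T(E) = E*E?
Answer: -4375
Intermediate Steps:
T(E) = E²
T(-1*(-145)) - 1*25400 = (-1*(-145))² - 1*25400 = 145² - 25400 = 21025 - 25400 = -4375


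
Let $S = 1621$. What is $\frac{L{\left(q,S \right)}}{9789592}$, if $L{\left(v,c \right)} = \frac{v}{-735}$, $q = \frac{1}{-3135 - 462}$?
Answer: $\frac{1}{25881674381640} \approx 3.8637 \cdot 10^{-14}$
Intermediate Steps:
$q = - \frac{1}{3597}$ ($q = \frac{1}{-3597} = - \frac{1}{3597} \approx -0.00027801$)
$L{\left(v,c \right)} = - \frac{v}{735}$ ($L{\left(v,c \right)} = v \left(- \frac{1}{735}\right) = - \frac{v}{735}$)
$\frac{L{\left(q,S \right)}}{9789592} = \frac{\left(- \frac{1}{735}\right) \left(- \frac{1}{3597}\right)}{9789592} = \frac{1}{2643795} \cdot \frac{1}{9789592} = \frac{1}{25881674381640}$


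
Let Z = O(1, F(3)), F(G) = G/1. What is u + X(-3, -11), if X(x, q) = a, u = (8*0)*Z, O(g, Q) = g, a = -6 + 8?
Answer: 2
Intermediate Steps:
a = 2
F(G) = G (F(G) = G*1 = G)
Z = 1
u = 0 (u = (8*0)*1 = 0*1 = 0)
X(x, q) = 2
u + X(-3, -11) = 0 + 2 = 2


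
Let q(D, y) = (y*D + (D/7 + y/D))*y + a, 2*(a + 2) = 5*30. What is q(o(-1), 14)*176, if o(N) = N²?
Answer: 82192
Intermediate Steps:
a = 73 (a = -2 + (5*30)/2 = -2 + (½)*150 = -2 + 75 = 73)
q(D, y) = 73 + y*(D/7 + D*y + y/D) (q(D, y) = (y*D + (D/7 + y/D))*y + 73 = (D*y + (D*(⅐) + y/D))*y + 73 = (D*y + (D/7 + y/D))*y + 73 = (D/7 + D*y + y/D)*y + 73 = y*(D/7 + D*y + y/D) + 73 = 73 + y*(D/7 + D*y + y/D))
q(o(-1), 14)*176 = (73 + (-1)²*14² + 14²/(-1)² + (⅐)*(-1)²*14)*176 = (73 + 1*196 + 196/1 + (⅐)*1*14)*176 = (73 + 196 + 1*196 + 2)*176 = (73 + 196 + 196 + 2)*176 = 467*176 = 82192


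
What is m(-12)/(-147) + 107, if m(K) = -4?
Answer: 15733/147 ≈ 107.03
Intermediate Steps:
m(-12)/(-147) + 107 = -4/(-147) + 107 = -4*(-1/147) + 107 = 4/147 + 107 = 15733/147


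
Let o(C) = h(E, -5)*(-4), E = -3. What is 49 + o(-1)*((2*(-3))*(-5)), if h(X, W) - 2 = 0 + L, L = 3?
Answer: -551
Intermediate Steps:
h(X, W) = 5 (h(X, W) = 2 + (0 + 3) = 2 + 3 = 5)
o(C) = -20 (o(C) = 5*(-4) = -20)
49 + o(-1)*((2*(-3))*(-5)) = 49 - 20*2*(-3)*(-5) = 49 - (-120)*(-5) = 49 - 20*30 = 49 - 600 = -551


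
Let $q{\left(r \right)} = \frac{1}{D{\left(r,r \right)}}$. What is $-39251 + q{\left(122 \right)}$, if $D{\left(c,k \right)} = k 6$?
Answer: $- \frac{28731731}{732} \approx -39251.0$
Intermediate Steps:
$D{\left(c,k \right)} = 6 k$
$q{\left(r \right)} = \frac{1}{6 r}$
$-39251 + q{\left(122 \right)} = -39251 + \frac{1}{6 \cdot 122} = -39251 + \frac{1}{6} \cdot \frac{1}{122} = -39251 + \frac{1}{732} = - \frac{28731731}{732}$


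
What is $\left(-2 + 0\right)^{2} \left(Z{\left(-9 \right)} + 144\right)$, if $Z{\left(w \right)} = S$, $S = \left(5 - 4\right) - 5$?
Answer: $560$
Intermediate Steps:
$S = -4$ ($S = 1 - 5 = -4$)
$Z{\left(w \right)} = -4$
$\left(-2 + 0\right)^{2} \left(Z{\left(-9 \right)} + 144\right) = \left(-2 + 0\right)^{2} \left(-4 + 144\right) = \left(-2\right)^{2} \cdot 140 = 4 \cdot 140 = 560$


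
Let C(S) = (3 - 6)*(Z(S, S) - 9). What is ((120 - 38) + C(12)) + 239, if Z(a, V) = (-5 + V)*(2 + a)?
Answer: 54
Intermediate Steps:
C(S) = 57 - 3*S² + 9*S (C(S) = (3 - 6)*((-10 - 5*S + 2*S + S*S) - 9) = -3*((-10 - 5*S + 2*S + S²) - 9) = -3*((-10 + S² - 3*S) - 9) = -3*(-19 + S² - 3*S) = 57 - 3*S² + 9*S)
((120 - 38) + C(12)) + 239 = ((120 - 38) + (57 - 3*12² + 9*12)) + 239 = (82 + (57 - 3*144 + 108)) + 239 = (82 + (57 - 432 + 108)) + 239 = (82 - 267) + 239 = -185 + 239 = 54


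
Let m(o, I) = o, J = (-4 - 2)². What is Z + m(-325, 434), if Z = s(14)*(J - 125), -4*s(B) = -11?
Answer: -2279/4 ≈ -569.75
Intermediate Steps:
J = 36 (J = (-6)² = 36)
s(B) = 11/4 (s(B) = -¼*(-11) = 11/4)
Z = -979/4 (Z = 11*(36 - 125)/4 = (11/4)*(-89) = -979/4 ≈ -244.75)
Z + m(-325, 434) = -979/4 - 325 = -2279/4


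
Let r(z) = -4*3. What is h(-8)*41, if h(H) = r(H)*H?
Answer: 3936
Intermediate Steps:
r(z) = -12
h(H) = -12*H
h(-8)*41 = -12*(-8)*41 = 96*41 = 3936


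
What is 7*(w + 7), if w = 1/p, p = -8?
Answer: 385/8 ≈ 48.125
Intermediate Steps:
w = -1/8 (w = 1/(-8) = -1/8 ≈ -0.12500)
7*(w + 7) = 7*(-1/8 + 7) = 7*(55/8) = 385/8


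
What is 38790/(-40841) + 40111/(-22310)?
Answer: -2503578251/911162710 ≈ -2.7477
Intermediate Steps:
38790/(-40841) + 40111/(-22310) = 38790*(-1/40841) + 40111*(-1/22310) = -38790/40841 - 40111/22310 = -2503578251/911162710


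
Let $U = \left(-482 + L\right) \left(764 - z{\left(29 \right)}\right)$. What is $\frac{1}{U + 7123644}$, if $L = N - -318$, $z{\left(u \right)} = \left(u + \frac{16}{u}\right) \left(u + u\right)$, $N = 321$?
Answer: $\frac{1}{6974494} \approx 1.4338 \cdot 10^{-7}$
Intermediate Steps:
$z{\left(u \right)} = 2 u \left(u + \frac{16}{u}\right)$ ($z{\left(u \right)} = \left(u + \frac{16}{u}\right) 2 u = 2 u \left(u + \frac{16}{u}\right)$)
$L = 639$ ($L = 321 - -318 = 321 + 318 = 639$)
$U = -149150$ ($U = \left(-482 + 639\right) \left(764 - \left(32 + 2 \cdot 29^{2}\right)\right) = 157 \left(764 - \left(32 + 2 \cdot 841\right)\right) = 157 \left(764 - \left(32 + 1682\right)\right) = 157 \left(764 - 1714\right) = 157 \left(-950\right) = -149150$)
$\frac{1}{U + 7123644} = \frac{1}{-149150 + 7123644} = \frac{1}{6974494}$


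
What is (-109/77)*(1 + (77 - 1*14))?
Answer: -6976/77 ≈ -90.597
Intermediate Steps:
(-109/77)*(1 + (77 - 1*14)) = (-109*1/77)*(1 + (77 - 14)) = -109*(1 + 63)/77 = -109/77*64 = -6976/77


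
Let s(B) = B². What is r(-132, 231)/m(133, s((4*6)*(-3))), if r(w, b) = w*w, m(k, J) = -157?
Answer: -17424/157 ≈ -110.98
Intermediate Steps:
r(w, b) = w²
r(-132, 231)/m(133, s((4*6)*(-3))) = (-132)²/(-157) = 17424*(-1/157) = -17424/157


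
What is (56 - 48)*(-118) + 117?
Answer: -827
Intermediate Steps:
(56 - 48)*(-118) + 117 = 8*(-118) + 117 = -944 + 117 = -827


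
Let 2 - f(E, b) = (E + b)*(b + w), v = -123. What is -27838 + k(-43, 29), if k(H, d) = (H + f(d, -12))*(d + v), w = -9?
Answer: -57542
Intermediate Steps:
f(E, b) = 2 - (-9 + b)*(E + b) (f(E, b) = 2 - (E + b)*(b - 9) = 2 - (E + b)*(-9 + b) = 2 - (-9 + b)*(E + b))
k(H, d) = (-123 + d)*(-250 + H + 21*d) (k(H, d) = (H + (2 - 1*(-12)**2 + 9*d + 9*(-12) - 1*d*(-12)))*(d - 123) = (H + (2 - 1*144 + 9*d - 108 + 12*d))*(-123 + d) = (H + (2 - 144 + 9*d - 108 + 12*d))*(-123 + d) = (H + (-250 + 21*d))*(-123 + d) = (-250 + H + 21*d)*(-123 + d) = (-123 + d)*(-250 + H + 21*d))
-27838 + k(-43, 29) = -27838 + (30750 - 2833*29 - 123*(-43) + 21*29**2 - 43*29) = -27838 + (30750 - 82157 + 5289 + 21*841 - 1247) = -27838 + (30750 - 82157 + 5289 + 17661 - 1247) = -27838 - 29704 = -57542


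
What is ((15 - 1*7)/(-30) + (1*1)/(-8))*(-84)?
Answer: 329/10 ≈ 32.900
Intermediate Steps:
((15 - 1*7)/(-30) + (1*1)/(-8))*(-84) = ((15 - 7)*(-1/30) + 1*(-1/8))*(-84) = (8*(-1/30) - 1/8)*(-84) = (-4/15 - 1/8)*(-84) = -47/120*(-84) = 329/10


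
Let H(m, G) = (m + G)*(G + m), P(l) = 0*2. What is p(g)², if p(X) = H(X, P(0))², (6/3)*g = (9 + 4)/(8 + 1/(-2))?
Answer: 815730721/2562890625 ≈ 0.31829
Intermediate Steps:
P(l) = 0
g = 13/15 (g = ((9 + 4)/(8 + 1/(-2)))/2 = (13/(8 - ½))/2 = (13/(15/2))/2 = (13*(2/15))/2 = (½)*(26/15) = 13/15 ≈ 0.86667)
H(m, G) = (G + m)² (H(m, G) = (G + m)*(G + m) = (G + m)²)
p(X) = X⁴ (p(X) = ((0 + X)²)² = (X²)² = X⁴)
p(g)² = ((13/15)⁴)² = (28561/50625)² = 815730721/2562890625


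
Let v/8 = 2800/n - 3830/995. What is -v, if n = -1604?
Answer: 3571728/79799 ≈ 44.759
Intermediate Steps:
v = -3571728/79799 (v = 8*(2800/(-1604) - 3830/995) = 8*(2800*(-1/1604) - 3830*1/995) = 8*(-700/401 - 766/199) = 8*(-446466/79799) = -3571728/79799 ≈ -44.759)
-v = -1*(-3571728/79799) = 3571728/79799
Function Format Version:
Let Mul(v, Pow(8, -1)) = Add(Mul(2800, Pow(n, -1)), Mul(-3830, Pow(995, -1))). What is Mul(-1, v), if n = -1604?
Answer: Rational(3571728, 79799) ≈ 44.759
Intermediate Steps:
v = Rational(-3571728, 79799) (v = Mul(8, Add(Mul(2800, Pow(-1604, -1)), Mul(-3830, Pow(995, -1)))) = Mul(8, Add(Mul(2800, Rational(-1, 1604)), Mul(-3830, Rational(1, 995)))) = Mul(8, Add(Rational(-700, 401), Rational(-766, 199))) = Mul(8, Rational(-446466, 79799)) = Rational(-3571728, 79799) ≈ -44.759)
Mul(-1, v) = Mul(-1, Rational(-3571728, 79799)) = Rational(3571728, 79799)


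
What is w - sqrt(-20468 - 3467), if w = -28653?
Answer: -28653 - I*sqrt(23935) ≈ -28653.0 - 154.71*I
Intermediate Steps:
w - sqrt(-20468 - 3467) = -28653 - sqrt(-20468 - 3467) = -28653 - sqrt(-23935) = -28653 - I*sqrt(23935)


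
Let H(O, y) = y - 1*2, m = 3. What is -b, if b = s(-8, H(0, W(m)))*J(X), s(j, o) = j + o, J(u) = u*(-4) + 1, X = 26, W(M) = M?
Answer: -721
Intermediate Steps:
H(O, y) = -2 + y (H(O, y) = y - 2 = -2 + y)
J(u) = 1 - 4*u (J(u) = -4*u + 1 = 1 - 4*u)
b = 721 (b = (-8 + (-2 + 3))*(1 - 4*26) = (-8 + 1)*(1 - 104) = -7*(-103) = 721)
-b = -1*721 = -721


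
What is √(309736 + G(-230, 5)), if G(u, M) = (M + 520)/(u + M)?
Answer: √2787603/3 ≈ 556.54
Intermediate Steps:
G(u, M) = (520 + M)/(M + u)
√(309736 + G(-230, 5)) = √(309736 + (520 + 5)/(5 - 230)) = √(309736 + 525/(-225)) = √(309736 - 1/225*525) = √(309736 - 7/3) = √(929201/3) = √2787603/3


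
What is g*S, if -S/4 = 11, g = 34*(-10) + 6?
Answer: 14696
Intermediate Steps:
g = -334 (g = -340 + 6 = -334)
S = -44 (S = -4*11 = -44)
g*S = -334*(-44) = 14696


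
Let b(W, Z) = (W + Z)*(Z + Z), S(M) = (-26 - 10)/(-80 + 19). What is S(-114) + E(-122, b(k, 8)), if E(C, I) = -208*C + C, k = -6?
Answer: 1540530/61 ≈ 25255.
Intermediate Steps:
S(M) = 36/61 (S(M) = -36/(-61) = -36*(-1/61) = 36/61)
b(W, Z) = 2*Z*(W + Z) (b(W, Z) = (W + Z)*(2*Z) = 2*Z*(W + Z))
E(C, I) = -207*C
S(-114) + E(-122, b(k, 8)) = 36/61 - 207*(-122) = 36/61 + 25254 = 1540530/61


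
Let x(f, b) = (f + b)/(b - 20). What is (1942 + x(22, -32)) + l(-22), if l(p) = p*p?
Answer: 63081/26 ≈ 2426.2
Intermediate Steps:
l(p) = p²
x(f, b) = (b + f)/(-20 + b)
(1942 + x(22, -32)) + l(-22) = (1942 + (-32 + 22)/(-20 - 32)) + (-22)² = (1942 - 10/(-52)) + 484 = (1942 - 1/52*(-10)) + 484 = (1942 + 5/26) + 484 = 50497/26 + 484 = 63081/26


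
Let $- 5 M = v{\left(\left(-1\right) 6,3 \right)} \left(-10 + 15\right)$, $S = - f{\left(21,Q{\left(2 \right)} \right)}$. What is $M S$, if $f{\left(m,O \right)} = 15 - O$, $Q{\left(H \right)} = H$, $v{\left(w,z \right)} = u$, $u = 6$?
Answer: $78$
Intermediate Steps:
$v{\left(w,z \right)} = 6$
$S = -13$ ($S = - (15 - 2) = \left(-1\right) 13 = -13$)
$M = -6$ ($M = - \frac{6 \left(-10 + 15\right)}{5} = - \frac{6 \cdot 5}{5} = \left(- \frac{1}{5}\right) 30 = -6$)
$M S = \left(-6\right) \left(-13\right) = 78$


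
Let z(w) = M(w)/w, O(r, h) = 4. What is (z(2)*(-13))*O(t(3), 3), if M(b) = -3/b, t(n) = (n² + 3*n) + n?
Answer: 39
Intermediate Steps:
t(n) = n² + 4*n
z(w) = -3/w² (z(w) = (-3/w)/w = -3/w²)
(z(2)*(-13))*O(t(3), 3) = (-3/2²*(-13))*4 = (-3*¼*(-13))*4 = -¾*(-13)*4 = (39/4)*4 = 39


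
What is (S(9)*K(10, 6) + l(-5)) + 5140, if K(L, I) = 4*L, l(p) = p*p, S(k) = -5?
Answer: 4965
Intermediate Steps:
l(p) = p**2
(S(9)*K(10, 6) + l(-5)) + 5140 = (-20*10 + (-5)**2) + 5140 = (-5*40 + 25) + 5140 = (-200 + 25) + 5140 = -175 + 5140 = 4965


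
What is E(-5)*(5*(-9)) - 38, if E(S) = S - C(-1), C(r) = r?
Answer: 142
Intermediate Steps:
E(S) = 1 + S (E(S) = S - 1*(-1) = S + 1 = 1 + S)
E(-5)*(5*(-9)) - 38 = (1 - 5)*(5*(-9)) - 38 = -4*(-45) - 38 = 180 - 38 = 142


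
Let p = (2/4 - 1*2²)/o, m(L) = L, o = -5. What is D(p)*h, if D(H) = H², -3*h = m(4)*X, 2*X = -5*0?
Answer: 0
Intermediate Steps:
X = 0 (X = (-5*0)/2 = (½)*0 = 0)
p = 7/10 (p = (2/4 - 1*2²)/(-5) = (2*(¼) - 1*4)*(-⅕) = (½ - 4)*(-⅕) = -7/2*(-⅕) = 7/10 ≈ 0.70000)
h = 0 (h = -4*0/3 = -⅓*0 = 0)
D(p)*h = (7/10)²*0 = (49/100)*0 = 0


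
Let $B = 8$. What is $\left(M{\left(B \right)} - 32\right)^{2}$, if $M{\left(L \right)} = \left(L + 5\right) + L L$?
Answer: $2025$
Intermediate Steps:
$M{\left(L \right)} = 5 + L + L^{2}$ ($M{\left(L \right)} = \left(5 + L\right) + L^{2} = 5 + L + L^{2}$)
$\left(M{\left(B \right)} - 32\right)^{2} = \left(\left(5 + 8 + 8^{2}\right) - 32\right)^{2} = \left(\left(5 + 8 + 64\right) - 32\right)^{2} = \left(77 - 32\right)^{2} = 45^{2} = 2025$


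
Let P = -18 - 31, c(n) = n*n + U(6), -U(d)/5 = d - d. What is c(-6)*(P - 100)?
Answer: -5364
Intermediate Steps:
U(d) = 0 (U(d) = -5*(d - d) = -5*0 = 0)
c(n) = n² (c(n) = n*n + 0 = n² + 0 = n²)
P = -49
c(-6)*(P - 100) = (-6)²*(-49 - 100) = 36*(-149) = -5364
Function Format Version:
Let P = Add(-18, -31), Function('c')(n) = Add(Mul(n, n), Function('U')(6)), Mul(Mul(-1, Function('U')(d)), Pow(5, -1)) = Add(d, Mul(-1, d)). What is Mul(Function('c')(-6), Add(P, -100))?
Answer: -5364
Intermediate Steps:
Function('U')(d) = 0 (Function('U')(d) = Mul(-5, Add(d, Mul(-1, d))) = Mul(-5, 0) = 0)
Function('c')(n) = Pow(n, 2) (Function('c')(n) = Add(Mul(n, n), 0) = Add(Pow(n, 2), 0) = Pow(n, 2))
P = -49
Mul(Function('c')(-6), Add(P, -100)) = Mul(Pow(-6, 2), Add(-49, -100)) = Mul(36, -149) = -5364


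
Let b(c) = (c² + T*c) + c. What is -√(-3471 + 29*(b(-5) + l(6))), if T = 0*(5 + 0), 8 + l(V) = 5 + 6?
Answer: -2*I*√701 ≈ -52.953*I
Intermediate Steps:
l(V) = 3 (l(V) = -8 + (5 + 6) = -8 + 11 = 3)
T = 0 (T = 0*5 = 0)
b(c) = c + c² (b(c) = (c² + 0*c) + c = (c² + 0) + c = c² + c = c + c²)
-√(-3471 + 29*(b(-5) + l(6))) = -√(-3471 + 29*(-5*(1 - 5) + 3)) = -√(-3471 + 29*(-5*(-4) + 3)) = -√(-3471 + 29*(20 + 3)) = -√(-3471 + 29*23) = -√(-3471 + 667) = -√(-2804) = -2*I*√701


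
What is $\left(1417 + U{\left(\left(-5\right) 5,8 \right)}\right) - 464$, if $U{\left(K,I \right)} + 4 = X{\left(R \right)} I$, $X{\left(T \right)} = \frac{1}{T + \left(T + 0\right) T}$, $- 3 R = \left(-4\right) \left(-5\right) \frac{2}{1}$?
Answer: $\frac{175574}{185} \approx 949.05$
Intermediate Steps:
$R = - \frac{40}{3}$ ($R = - \frac{\left(-4\right) \left(-5\right) \frac{2}{1}}{3} = - \frac{20 \cdot 2 \cdot 1}{3} = - \frac{20 \cdot 2}{3} = \left(- \frac{1}{3}\right) 40 = - \frac{40}{3} \approx -13.333$)
$X{\left(T \right)} = \frac{1}{T + T^{2}}$ ($X{\left(T \right)} = \frac{1}{T + T T} = \frac{1}{T + T^{2}}$)
$U{\left(K,I \right)} = -4 + \frac{9 I}{1480}$ ($U{\left(K,I \right)} = -4 + \frac{1}{\left(- \frac{40}{3}\right) \left(1 - \frac{40}{3}\right)} I = -4 + - \frac{3}{40 \left(- \frac{37}{3}\right)} I = -4 + \left(- \frac{3}{40}\right) \left(- \frac{3}{37}\right) I = -4 + \frac{9 I}{1480}$)
$\left(1417 + U{\left(\left(-5\right) 5,8 \right)}\right) - 464 = \left(1417 + \left(-4 + \frac{9}{1480} \cdot 8\right)\right) - 464 = \left(1417 + \left(-4 + \frac{9}{185}\right)\right) - 464 = \left(1417 - \frac{731}{185}\right) - 464 = \frac{261414}{185} - 464 = \frac{175574}{185}$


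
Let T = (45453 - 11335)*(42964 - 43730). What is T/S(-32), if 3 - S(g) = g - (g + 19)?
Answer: -13067194/11 ≈ -1.1879e+6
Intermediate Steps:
T = -26134388 (T = 34118*(-766) = -26134388)
S(g) = 22 (S(g) = 3 - (g - (g + 19)) = 3 - (g - (19 + g)) = 3 - (g + (-19 - g)) = 3 - 1*(-19) = 3 + 19 = 22)
T/S(-32) = -26134388/22 = -26134388*1/22 = -13067194/11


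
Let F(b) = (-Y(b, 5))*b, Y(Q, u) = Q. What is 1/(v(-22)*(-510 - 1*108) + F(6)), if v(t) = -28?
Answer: 1/17268 ≈ 5.7911e-5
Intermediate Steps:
F(b) = -b**2 (F(b) = (-b)*b = -b**2)
1/(v(-22)*(-510 - 1*108) + F(6)) = 1/(-28*(-510 - 1*108) - 1*6**2) = 1/(-28*(-510 - 108) - 1*36) = 1/(-28*(-618) - 36) = 1/(17304 - 36) = 1/17268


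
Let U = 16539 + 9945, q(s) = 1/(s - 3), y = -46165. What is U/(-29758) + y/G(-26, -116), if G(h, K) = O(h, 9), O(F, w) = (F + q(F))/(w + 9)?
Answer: 71709215712/2246729 ≈ 31917.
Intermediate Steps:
q(s) = 1/(-3 + s)
O(F, w) = (F + 1/(-3 + F))/(9 + w) (O(F, w) = (F + 1/(-3 + F))/(w + 9) = (F + 1/(-3 + F))/(9 + w))
G(h, K) = (1 + h*(-3 + h))/(18*(-3 + h)) (G(h, K) = (1 + h*(-3 + h))/((-3 + h)*(9 + 9)) = (1 + h*(-3 + h))/((-3 + h)*18) = (1/18)*(1 + h*(-3 + h))/(-3 + h) = (1 + h*(-3 + h))/(18*(-3 + h)))
U = 26484
U/(-29758) + y/G(-26, -116) = 26484/(-29758) - 46165*18*(-3 - 26)/(1 - 26*(-3 - 26)) = 26484*(-1/29758) - 46165*(-522/(1 - 26*(-29))) = -13242/14879 - 46165*(-522/(1 + 754)) = -13242/14879 - 46165/((1/18)*(-1/29)*755) = -13242/14879 - 46165/(-755/522) = -13242/14879 - 46165*(-522/755) = -13242/14879 + 4819626/151 = 71709215712/2246729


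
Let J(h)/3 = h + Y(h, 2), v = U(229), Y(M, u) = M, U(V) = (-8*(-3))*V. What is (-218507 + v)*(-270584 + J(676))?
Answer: 56773395808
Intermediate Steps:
U(V) = 24*V
v = 5496 (v = 24*229 = 5496)
J(h) = 6*h (J(h) = 3*(h + h) = 3*(2*h) = 6*h)
(-218507 + v)*(-270584 + J(676)) = (-218507 + 5496)*(-270584 + 6*676) = -213011*(-270584 + 4056) = -213011*(-266528) = 56773395808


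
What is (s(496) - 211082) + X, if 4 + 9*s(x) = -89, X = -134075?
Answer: -1035502/3 ≈ -3.4517e+5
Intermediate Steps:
s(x) = -31/3 (s(x) = -4/9 + (1/9)*(-89) = -4/9 - 89/9 = -31/3)
(s(496) - 211082) + X = (-31/3 - 211082) - 134075 = -633277/3 - 134075 = -1035502/3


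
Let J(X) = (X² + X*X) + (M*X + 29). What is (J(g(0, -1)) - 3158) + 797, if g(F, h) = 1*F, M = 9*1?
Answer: -2332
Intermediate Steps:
M = 9
g(F, h) = F
J(X) = 29 + 2*X² + 9*X (J(X) = (X² + X*X) + (9*X + 29) = (X² + X²) + (29 + 9*X) = 2*X² + (29 + 9*X) = 29 + 2*X² + 9*X)
(J(g(0, -1)) - 3158) + 797 = ((29 + 2*0² + 9*0) - 3158) + 797 = ((29 + 2*0 + 0) - 3158) + 797 = ((29 + 0 + 0) - 3158) + 797 = (29 - 3158) + 797 = -3129 + 797 = -2332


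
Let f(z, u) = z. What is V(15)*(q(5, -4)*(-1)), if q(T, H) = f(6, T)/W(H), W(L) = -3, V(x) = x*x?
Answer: 450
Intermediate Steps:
V(x) = x²
q(T, H) = -2 (q(T, H) = 6/(-3) = 6*(-⅓) = -2)
V(15)*(q(5, -4)*(-1)) = 15²*(-2*(-1)) = 225*2 = 450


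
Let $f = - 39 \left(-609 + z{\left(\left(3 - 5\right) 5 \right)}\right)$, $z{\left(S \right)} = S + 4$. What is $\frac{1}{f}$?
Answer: $\frac{1}{23985} \approx 4.1693 \cdot 10^{-5}$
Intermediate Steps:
$z{\left(S \right)} = 4 + S$
$f = 23985$ ($f = - 39 \left(-609 + \left(4 + \left(3 - 5\right) 5\right)\right) = - 39 \left(-609 + \left(4 - 10\right)\right) = - 39 \left(-609 - 6\right) = \left(-39\right) \left(-615\right) = 23985$)
$\frac{1}{f} = \frac{1}{23985}$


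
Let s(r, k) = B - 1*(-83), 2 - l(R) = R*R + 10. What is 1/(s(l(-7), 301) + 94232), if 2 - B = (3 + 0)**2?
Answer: 1/94308 ≈ 1.0604e-5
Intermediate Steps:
B = -7 (B = 2 - (3 + 0)**2 = 2 - 1*3**2 = 2 - 1*9 = 2 - 9 = -7)
l(R) = -8 - R**2 (l(R) = 2 - (R*R + 10) = 2 - (R**2 + 10) = 2 - (10 + R**2) = 2 + (-10 - R**2) = -8 - R**2)
s(r, k) = 76 (s(r, k) = -7 - 1*(-83) = -7 + 83 = 76)
1/(s(l(-7), 301) + 94232) = 1/(76 + 94232) = 1/94308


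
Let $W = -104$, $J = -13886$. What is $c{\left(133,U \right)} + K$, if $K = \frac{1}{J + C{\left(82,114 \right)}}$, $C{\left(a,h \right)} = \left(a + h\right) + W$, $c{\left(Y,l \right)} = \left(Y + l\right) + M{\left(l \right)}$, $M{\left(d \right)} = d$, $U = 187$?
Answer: $\frac{6993557}{13794} \approx 507.0$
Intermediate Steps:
$c{\left(Y,l \right)} = Y + 2 l$ ($c{\left(Y,l \right)} = \left(Y + l\right) + l = Y + 2 l$)
$C{\left(a,h \right)} = -104 + a + h$ ($C{\left(a,h \right)} = \left(a + h\right) - 104 = -104 + a + h$)
$K = - \frac{1}{13794}$ ($K = \frac{1}{-13886 + \left(-104 + 82 + 114\right)} = \frac{1}{-13886 + 92} = \frac{1}{-13794} = - \frac{1}{13794} \approx -7.2495 \cdot 10^{-5}$)
$c{\left(133,U \right)} + K = \left(133 + 2 \cdot 187\right) - \frac{1}{13794} = \left(133 + 374\right) - \frac{1}{13794} = 507 - \frac{1}{13794} = \frac{6993557}{13794}$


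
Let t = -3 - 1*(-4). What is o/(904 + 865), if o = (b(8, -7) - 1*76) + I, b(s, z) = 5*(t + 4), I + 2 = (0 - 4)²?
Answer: -37/1769 ≈ -0.020916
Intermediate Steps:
t = 1 (t = -3 + 4 = 1)
I = 14 (I = -2 + (0 - 4)² = -2 + (-4)² = -2 + 16 = 14)
b(s, z) = 25 (b(s, z) = 5*(1 + 4) = 5*5 = 25)
o = -37 (o = (25 - 1*76) + 14 = (25 - 76) + 14 = -51 + 14 = -37)
o/(904 + 865) = -37/(904 + 865) = -37/1769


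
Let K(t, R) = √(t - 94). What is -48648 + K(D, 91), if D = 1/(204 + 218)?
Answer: -48648 + I*√16739474/422 ≈ -48648.0 + 9.6952*I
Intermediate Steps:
D = 1/422 ≈ 0.0023697
K(t, R) = √(-94 + t)
-48648 + K(D, 91) = -48648 + √(-94 + 1/422) = -48648 + √(-39667/422) = -48648 + I*√16739474/422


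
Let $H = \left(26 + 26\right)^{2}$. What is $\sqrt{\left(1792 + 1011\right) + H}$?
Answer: $\sqrt{5507} \approx 74.209$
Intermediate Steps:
$H = 2704$ ($H = 52^{2} = 2704$)
$\sqrt{\left(1792 + 1011\right) + H} = \sqrt{\left(1792 + 1011\right) + 2704} = \sqrt{2803 + 2704} = \sqrt{5507}$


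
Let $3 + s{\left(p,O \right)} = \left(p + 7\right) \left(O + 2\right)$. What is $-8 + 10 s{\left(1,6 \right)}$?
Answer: $602$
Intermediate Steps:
$s{\left(p,O \right)} = -3 + \left(2 + O\right) \left(7 + p\right)$ ($s{\left(p,O \right)} = -3 + \left(p + 7\right) \left(O + 2\right) = -3 + \left(7 + p\right) \left(2 + O\right) = -3 + \left(2 + O\right) \left(7 + p\right)$)
$-8 + 10 s{\left(1,6 \right)} = -8 + 10 \left(11 + 2 \cdot 1 + 7 \cdot 6 + 6 \cdot 1\right) = -8 + 10 \left(11 + 2 + 42 + 6\right) = -8 + 10 \cdot 61 = -8 + 610 = 602$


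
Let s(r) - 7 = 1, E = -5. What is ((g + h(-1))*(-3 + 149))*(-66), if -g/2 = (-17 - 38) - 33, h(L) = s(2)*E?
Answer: -1310496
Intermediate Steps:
s(r) = 8 (s(r) = 7 + 1 = 8)
h(L) = -40 (h(L) = 8*(-5) = -40)
g = 176 (g = -2*((-17 - 38) - 33) = -2*(-55 - 33) = -2*(-88) = 176)
((g + h(-1))*(-3 + 149))*(-66) = ((176 - 40)*(-3 + 149))*(-66) = (136*146)*(-66) = 19856*(-66) = -1310496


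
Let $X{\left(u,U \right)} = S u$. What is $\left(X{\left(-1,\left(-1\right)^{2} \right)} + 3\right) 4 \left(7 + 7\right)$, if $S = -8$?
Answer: $616$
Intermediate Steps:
$X{\left(u,U \right)} = - 8 u$
$\left(X{\left(-1,\left(-1\right)^{2} \right)} + 3\right) 4 \left(7 + 7\right) = \left(\left(-8\right) \left(-1\right) + 3\right) 4 \left(7 + 7\right) = \left(8 + 3\right) 4 \cdot 14 = 11 \cdot 56 = 616$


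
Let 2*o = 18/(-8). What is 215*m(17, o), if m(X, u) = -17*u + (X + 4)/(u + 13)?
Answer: 682797/152 ≈ 4492.1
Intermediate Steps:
o = -9/8 (o = (18/(-8))/2 = (18*(-⅛))/2 = (½)*(-9/4) = -9/8 ≈ -1.1250)
m(X, u) = -17*u + (4 + X)/(13 + u)
215*m(17, o) = 215*((4 + 17 - 221*(-9/8) - 17*(-9/8)²)/(13 - 9/8)) = 215*((4 + 17 + 1989/8 - 17*81/64)/(95/8)) = 215*(8*(4 + 17 + 1989/8 - 1377/64)/95) = 215*((8/95)*(15879/64)) = 215*(15879/760) = 682797/152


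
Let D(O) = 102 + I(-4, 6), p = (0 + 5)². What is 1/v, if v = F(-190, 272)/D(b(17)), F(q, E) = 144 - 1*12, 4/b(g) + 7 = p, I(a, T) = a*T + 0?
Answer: 13/22 ≈ 0.59091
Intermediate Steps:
p = 25 (p = 5² = 25)
I(a, T) = T*a (I(a, T) = T*a + 0 = T*a)
b(g) = 2/9 (b(g) = 4/(-7 + 25) = 4/18 = 4*(1/18) = 2/9)
D(O) = 78 (D(O) = 102 + 6*(-4) = 102 - 24 = 78)
F(q, E) = 132 (F(q, E) = 144 - 12 = 132)
v = 22/13 (v = 132/78 = 132*(1/78) = 22/13 ≈ 1.6923)
1/v = 1/(22/13) = 13/22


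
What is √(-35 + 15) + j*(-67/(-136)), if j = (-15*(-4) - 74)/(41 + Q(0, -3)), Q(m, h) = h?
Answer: -469/2584 + 2*I*√5 ≈ -0.1815 + 4.4721*I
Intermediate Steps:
j = -7/19 (j = (-15*(-4) - 74)/(41 - 3) = (60 - 74)/38 = -14*1/38 = -7/19 ≈ -0.36842)
√(-35 + 15) + j*(-67/(-136)) = √(-35 + 15) - (-469)/(19*(-136)) = √(-20) - (-469)*(-1)/(19*136) = 2*I*√5 - 7/19*67/136 = 2*I*√5 - 469/2584 = -469/2584 + 2*I*√5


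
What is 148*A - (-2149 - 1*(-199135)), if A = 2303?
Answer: 143858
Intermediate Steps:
148*A - (-2149 - 1*(-199135)) = 148*2303 - (-2149 - 1*(-199135)) = 340844 - (-2149 + 199135) = 340844 - 1*196986 = 340844 - 196986 = 143858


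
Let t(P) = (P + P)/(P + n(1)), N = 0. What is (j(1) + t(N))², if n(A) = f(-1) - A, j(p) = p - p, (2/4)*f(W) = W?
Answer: 0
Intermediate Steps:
f(W) = 2*W
j(p) = 0
n(A) = -2 - A (n(A) = 2*(-1) - A = -2 - A)
t(P) = 2*P/(-3 + P) (t(P) = (P + P)/(P + (-2 - 1*1)) = (2*P)/(P + (-2 - 1)) = (2*P)/(P - 3) = (2*P)/(-3 + P) = 2*P/(-3 + P))
(j(1) + t(N))² = (0 + 2*0/(-3 + 0))² = (0 + 2*0/(-3))² = (0 + 2*0*(-⅓))² = (0 + 0)² = 0² = 0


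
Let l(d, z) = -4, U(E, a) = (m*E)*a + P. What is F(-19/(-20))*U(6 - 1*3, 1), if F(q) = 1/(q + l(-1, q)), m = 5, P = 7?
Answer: -440/61 ≈ -7.2131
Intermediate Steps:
U(E, a) = 7 + 5*E*a (U(E, a) = (5*E)*a + 7 = 5*E*a + 7 = 7 + 5*E*a)
F(q) = 1/(-4 + q) (F(q) = 1/(q - 4) = 1/(-4 + q))
F(-19/(-20))*U(6 - 1*3, 1) = (7 + 5*(6 - 1*3)*1)/(-4 - 19/(-20)) = (7 + 5*(6 - 3)*1)/(-4 - 19*(-1/20)) = (7 + 5*3*1)/(-4 + 19/20) = (7 + 15)/(-61/20) = -20/61*22 = -440/61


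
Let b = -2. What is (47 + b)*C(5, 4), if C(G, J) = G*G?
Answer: 1125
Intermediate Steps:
C(G, J) = G**2
(47 + b)*C(5, 4) = (47 - 2)*5**2 = 45*25 = 1125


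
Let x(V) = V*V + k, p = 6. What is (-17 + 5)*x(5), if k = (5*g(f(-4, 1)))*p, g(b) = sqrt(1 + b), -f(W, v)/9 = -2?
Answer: -300 - 360*sqrt(19) ≈ -1869.2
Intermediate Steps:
f(W, v) = 18 (f(W, v) = -9*(-2) = 18)
k = 30*sqrt(19) (k = (5*sqrt(1 + 18))*6 = (5*sqrt(19))*6 = 30*sqrt(19) ≈ 130.77)
x(V) = V**2 + 30*sqrt(19) (x(V) = V*V + 30*sqrt(19) = V**2 + 30*sqrt(19))
(-17 + 5)*x(5) = (-17 + 5)*(5**2 + 30*sqrt(19)) = -12*(25 + 30*sqrt(19)) = -300 - 360*sqrt(19)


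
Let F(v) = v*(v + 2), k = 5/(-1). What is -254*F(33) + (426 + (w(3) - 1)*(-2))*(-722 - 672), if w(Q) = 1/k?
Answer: -4452798/5 ≈ -8.9056e+5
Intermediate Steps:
k = -5 (k = 5*(-1) = -5)
F(v) = v*(2 + v)
w(Q) = -⅕ (w(Q) = 1/(-5) = -⅕)
-254*F(33) + (426 + (w(3) - 1)*(-2))*(-722 - 672) = -8382*(2 + 33) + (426 + (-⅕ - 1)*(-2))*(-722 - 672) = -8382*35 + (426 - 6/5*(-2))*(-1394) = -254*1155 + (426 + 12/5)*(-1394) = -293370 + (2142/5)*(-1394) = -293370 - 2985948/5 = -4452798/5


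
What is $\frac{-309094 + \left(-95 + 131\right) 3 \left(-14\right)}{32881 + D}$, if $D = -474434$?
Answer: $\frac{310606}{441553} \approx 0.70344$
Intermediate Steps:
$\frac{-309094 + \left(-95 + 131\right) 3 \left(-14\right)}{32881 + D} = \frac{-309094 + \left(-95 + 131\right) 3 \left(-14\right)}{32881 - 474434} = \frac{-309094 + 36 \left(-42\right)}{-441553} = \left(-309094 - 1512\right) \left(- \frac{1}{441553}\right) = \left(-310606\right) \left(- \frac{1}{441553}\right) = \frac{310606}{441553}$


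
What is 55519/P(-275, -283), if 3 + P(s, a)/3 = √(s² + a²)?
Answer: 55519/155705 + 55519*√155714/467115 ≈ 47.258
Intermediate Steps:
P(s, a) = -9 + 3*√(a² + s²) (P(s, a) = -9 + 3*√(s² + a²) = -9 + 3*√(a² + s²))
55519/P(-275, -283) = 55519/(-9 + 3*√((-283)² + (-275)²)) = 55519/(-9 + 3*√(80089 + 75625)) = 55519/(-9 + 3*√155714)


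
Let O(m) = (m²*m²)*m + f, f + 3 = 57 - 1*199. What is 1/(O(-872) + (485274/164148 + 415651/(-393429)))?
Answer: -10763430582/5426666579680673535660181 ≈ -1.9834e-15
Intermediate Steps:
f = -145 (f = -3 + (57 - 1*199) = -3 + (57 - 199) = -3 - 142 = -145)
O(m) = -145 + m⁵ (O(m) = (m²*m²)*m - 145 = m⁴*m - 145 = m⁵ - 145 = -145 + m⁵)
1/(O(-872) + (485274/164148 + 415651/(-393429))) = 1/((-145 + (-872)⁵) + (485274/164148 + 415651/(-393429))) = 1/((-145 - 504176297541632) + (485274*(1/164148) + 415651*(-1/393429))) = 1/(-504176297541777 + (80879/27358 - 415651/393429)) = 1/(-504176297541777 + 20448764033/10763430582) = 1/(-5426666579680673535660181/10763430582) = -10763430582/5426666579680673535660181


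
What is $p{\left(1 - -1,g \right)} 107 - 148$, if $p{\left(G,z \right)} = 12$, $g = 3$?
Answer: $1136$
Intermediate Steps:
$p{\left(1 - -1,g \right)} 107 - 148 = 12 \cdot 107 - 148 = 1284 - 148 = 1136$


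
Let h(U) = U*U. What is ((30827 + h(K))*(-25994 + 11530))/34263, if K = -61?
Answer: -166567424/11421 ≈ -14584.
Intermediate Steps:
h(U) = U²
((30827 + h(K))*(-25994 + 11530))/34263 = ((30827 + (-61)²)*(-25994 + 11530))/34263 = ((30827 + 3721)*(-14464))*(1/34263) = (34548*(-14464))*(1/34263) = -499702272*1/34263 = -166567424/11421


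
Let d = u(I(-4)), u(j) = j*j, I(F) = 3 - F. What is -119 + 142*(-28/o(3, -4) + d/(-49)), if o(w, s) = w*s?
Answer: 211/3 ≈ 70.333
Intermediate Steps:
u(j) = j²
d = 49 (d = (3 - 1*(-4))² = (3 + 4)² = 7² = 49)
o(w, s) = s*w
-119 + 142*(-28/o(3, -4) + d/(-49)) = -119 + 142*(-28/((-4*3)) + 49/(-49)) = -119 + 142*(-28/(-12) + 49*(-1/49)) = -119 + 142*(-28*(-1/12) - 1) = -119 + 142*(7/3 - 1) = -119 + 142*(4/3) = -119 + 568/3 = 211/3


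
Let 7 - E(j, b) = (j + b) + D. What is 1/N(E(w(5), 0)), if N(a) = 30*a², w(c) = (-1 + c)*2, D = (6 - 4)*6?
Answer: 1/5070 ≈ 0.00019724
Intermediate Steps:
D = 12 (D = 2*6 = 12)
w(c) = -2 + 2*c
E(j, b) = -5 - b - j (E(j, b) = 7 - ((j + b) + 12) = 7 - ((b + j) + 12) = 7 - (12 + b + j) = 7 + (-12 - b - j) = -5 - b - j)
1/N(E(w(5), 0)) = 1/(30*(-5 - 1*0 - (-2 + 2*5))²) = 1/(30*(-5 + 0 - (-2 + 10))²) = 1/(30*(-5 + 0 - 1*8)²) = 1/(30*(-5 + 0 - 8)²) = 1/(30*(-13)²) = 1/(30*169) = 1/5070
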